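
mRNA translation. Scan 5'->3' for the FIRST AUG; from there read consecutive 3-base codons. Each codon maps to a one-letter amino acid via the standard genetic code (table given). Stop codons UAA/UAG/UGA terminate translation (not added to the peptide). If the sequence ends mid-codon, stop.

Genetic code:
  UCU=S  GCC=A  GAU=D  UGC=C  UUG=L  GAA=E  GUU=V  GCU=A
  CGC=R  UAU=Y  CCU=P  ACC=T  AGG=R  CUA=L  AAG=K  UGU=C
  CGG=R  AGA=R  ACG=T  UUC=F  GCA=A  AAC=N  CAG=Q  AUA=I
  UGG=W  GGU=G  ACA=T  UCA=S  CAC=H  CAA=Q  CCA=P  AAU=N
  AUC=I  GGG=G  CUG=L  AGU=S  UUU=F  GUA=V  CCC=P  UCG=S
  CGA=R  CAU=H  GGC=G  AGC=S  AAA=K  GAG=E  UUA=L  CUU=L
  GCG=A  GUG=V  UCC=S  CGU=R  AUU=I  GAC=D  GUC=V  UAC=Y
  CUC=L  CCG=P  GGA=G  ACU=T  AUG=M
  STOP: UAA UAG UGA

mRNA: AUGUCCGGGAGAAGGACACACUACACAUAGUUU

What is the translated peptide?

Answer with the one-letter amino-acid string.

start AUG at pos 0
pos 0: AUG -> M; peptide=M
pos 3: UCC -> S; peptide=MS
pos 6: GGG -> G; peptide=MSG
pos 9: AGA -> R; peptide=MSGR
pos 12: AGG -> R; peptide=MSGRR
pos 15: ACA -> T; peptide=MSGRRT
pos 18: CAC -> H; peptide=MSGRRTH
pos 21: UAC -> Y; peptide=MSGRRTHY
pos 24: ACA -> T; peptide=MSGRRTHYT
pos 27: UAG -> STOP

Answer: MSGRRTHYT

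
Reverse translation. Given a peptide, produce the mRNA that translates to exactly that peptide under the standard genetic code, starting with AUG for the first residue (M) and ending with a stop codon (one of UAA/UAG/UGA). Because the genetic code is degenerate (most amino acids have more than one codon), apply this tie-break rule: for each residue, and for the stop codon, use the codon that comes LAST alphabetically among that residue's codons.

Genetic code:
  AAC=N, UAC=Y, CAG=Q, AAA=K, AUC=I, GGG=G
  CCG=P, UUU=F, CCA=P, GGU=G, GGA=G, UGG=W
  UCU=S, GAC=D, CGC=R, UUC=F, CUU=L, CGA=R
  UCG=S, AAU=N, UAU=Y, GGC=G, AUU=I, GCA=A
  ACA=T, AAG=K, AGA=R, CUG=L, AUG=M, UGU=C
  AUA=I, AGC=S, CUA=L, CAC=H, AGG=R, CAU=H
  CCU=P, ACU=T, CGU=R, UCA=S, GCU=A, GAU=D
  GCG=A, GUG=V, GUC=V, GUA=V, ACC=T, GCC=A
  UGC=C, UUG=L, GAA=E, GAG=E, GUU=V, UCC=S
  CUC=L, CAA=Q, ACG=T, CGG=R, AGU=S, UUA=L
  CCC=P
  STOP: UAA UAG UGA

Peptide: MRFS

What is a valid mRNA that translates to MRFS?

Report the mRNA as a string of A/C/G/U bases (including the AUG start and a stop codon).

residue 1: M -> AUG (start codon)
residue 2: R codons sorted = AGA,AGG,CGA,CGC,CGG,CGU -> pick last = CGU
residue 3: F codons sorted = UUC,UUU -> pick last = UUU
residue 4: S codons sorted = AGC,AGU,UCA,UCC,UCG,UCU -> pick last = UCU
terminator: stop codons sorted = UAA,UAG,UGA -> pick last = UGA

Answer: mRNA: AUGCGUUUUUCUUGA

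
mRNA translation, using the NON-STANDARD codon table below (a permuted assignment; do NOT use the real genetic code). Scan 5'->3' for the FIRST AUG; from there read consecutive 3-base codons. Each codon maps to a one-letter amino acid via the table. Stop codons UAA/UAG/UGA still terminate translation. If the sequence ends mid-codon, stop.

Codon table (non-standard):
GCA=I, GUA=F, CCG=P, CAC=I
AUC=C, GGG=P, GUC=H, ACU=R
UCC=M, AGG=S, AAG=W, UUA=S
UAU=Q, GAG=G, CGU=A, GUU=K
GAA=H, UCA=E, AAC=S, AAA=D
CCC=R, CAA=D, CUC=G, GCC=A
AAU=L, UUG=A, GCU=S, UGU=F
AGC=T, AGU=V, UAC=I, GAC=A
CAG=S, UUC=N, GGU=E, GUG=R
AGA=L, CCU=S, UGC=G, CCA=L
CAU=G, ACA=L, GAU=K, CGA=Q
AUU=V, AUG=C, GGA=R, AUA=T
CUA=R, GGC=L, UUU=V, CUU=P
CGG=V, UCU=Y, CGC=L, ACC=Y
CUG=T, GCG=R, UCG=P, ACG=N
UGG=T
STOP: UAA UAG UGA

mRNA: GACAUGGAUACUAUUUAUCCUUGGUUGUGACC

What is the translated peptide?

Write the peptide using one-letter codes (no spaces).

start AUG at pos 3
pos 3: AUG -> C; peptide=C
pos 6: GAU -> K; peptide=CK
pos 9: ACU -> R; peptide=CKR
pos 12: AUU -> V; peptide=CKRV
pos 15: UAU -> Q; peptide=CKRVQ
pos 18: CCU -> S; peptide=CKRVQS
pos 21: UGG -> T; peptide=CKRVQST
pos 24: UUG -> A; peptide=CKRVQSTA
pos 27: UGA -> STOP

Answer: CKRVQSTA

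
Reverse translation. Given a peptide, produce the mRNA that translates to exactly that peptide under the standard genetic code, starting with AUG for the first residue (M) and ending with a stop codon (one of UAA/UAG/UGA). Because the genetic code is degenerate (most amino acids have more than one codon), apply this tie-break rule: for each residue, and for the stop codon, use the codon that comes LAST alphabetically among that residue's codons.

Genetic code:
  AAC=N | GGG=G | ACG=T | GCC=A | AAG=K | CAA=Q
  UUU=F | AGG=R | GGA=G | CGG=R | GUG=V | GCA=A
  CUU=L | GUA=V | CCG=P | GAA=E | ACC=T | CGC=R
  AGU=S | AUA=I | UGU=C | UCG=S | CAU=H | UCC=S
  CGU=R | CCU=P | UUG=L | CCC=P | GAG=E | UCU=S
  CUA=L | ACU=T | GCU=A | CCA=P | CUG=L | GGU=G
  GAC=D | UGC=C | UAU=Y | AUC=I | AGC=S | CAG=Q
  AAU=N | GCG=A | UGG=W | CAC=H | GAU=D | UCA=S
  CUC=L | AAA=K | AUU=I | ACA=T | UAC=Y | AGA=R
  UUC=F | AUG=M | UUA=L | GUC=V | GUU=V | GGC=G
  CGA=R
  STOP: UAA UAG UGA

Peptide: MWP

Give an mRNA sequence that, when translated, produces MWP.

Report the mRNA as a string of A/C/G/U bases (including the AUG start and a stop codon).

Answer: mRNA: AUGUGGCCUUGA

Derivation:
residue 1: M -> AUG (start codon)
residue 2: W -> UGG (only codon)
residue 3: P codons sorted = CCA,CCC,CCG,CCU -> pick last = CCU
terminator: stop codons sorted = UAA,UAG,UGA -> pick last = UGA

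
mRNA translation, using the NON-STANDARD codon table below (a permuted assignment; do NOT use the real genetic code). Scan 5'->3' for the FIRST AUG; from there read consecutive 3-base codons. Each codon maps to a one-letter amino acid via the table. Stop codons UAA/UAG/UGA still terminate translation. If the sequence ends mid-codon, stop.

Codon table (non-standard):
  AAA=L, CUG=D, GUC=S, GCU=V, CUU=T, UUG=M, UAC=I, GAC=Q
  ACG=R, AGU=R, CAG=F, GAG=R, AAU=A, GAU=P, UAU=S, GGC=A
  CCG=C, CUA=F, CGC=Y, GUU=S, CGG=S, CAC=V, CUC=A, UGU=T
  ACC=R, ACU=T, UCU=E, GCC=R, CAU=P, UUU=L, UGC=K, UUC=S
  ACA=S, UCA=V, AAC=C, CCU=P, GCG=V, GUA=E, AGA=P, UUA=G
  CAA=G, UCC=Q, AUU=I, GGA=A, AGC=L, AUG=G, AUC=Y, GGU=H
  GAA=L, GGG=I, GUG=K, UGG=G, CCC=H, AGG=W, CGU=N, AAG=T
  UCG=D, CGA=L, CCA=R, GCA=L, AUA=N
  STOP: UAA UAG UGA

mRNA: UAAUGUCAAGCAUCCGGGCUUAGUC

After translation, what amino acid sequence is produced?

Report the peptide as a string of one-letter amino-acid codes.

Answer: GVLYSV

Derivation:
start AUG at pos 2
pos 2: AUG -> G; peptide=G
pos 5: UCA -> V; peptide=GV
pos 8: AGC -> L; peptide=GVL
pos 11: AUC -> Y; peptide=GVLY
pos 14: CGG -> S; peptide=GVLYS
pos 17: GCU -> V; peptide=GVLYSV
pos 20: UAG -> STOP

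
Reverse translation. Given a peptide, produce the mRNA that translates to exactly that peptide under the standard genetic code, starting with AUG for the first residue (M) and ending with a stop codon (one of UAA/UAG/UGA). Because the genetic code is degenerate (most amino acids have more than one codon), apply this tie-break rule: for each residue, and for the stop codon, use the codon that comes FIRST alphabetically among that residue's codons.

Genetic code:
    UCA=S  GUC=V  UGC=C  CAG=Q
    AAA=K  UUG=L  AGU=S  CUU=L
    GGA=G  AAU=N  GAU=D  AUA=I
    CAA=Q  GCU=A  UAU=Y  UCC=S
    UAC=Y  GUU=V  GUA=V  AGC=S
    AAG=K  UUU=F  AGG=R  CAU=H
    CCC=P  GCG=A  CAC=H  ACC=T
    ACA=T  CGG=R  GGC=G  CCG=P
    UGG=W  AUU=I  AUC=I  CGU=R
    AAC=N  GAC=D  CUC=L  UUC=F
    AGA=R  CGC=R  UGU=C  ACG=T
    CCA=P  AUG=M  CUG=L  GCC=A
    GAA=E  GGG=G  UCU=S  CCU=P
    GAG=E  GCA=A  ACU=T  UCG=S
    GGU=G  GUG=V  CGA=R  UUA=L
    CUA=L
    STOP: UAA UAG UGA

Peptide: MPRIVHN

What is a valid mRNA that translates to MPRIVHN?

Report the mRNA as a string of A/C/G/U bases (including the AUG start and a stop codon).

residue 1: M -> AUG (start codon)
residue 2: P codons sorted = CCA,CCC,CCG,CCU -> pick first = CCA
residue 3: R codons sorted = AGA,AGG,CGA,CGC,CGG,CGU -> pick first = AGA
residue 4: I codons sorted = AUA,AUC,AUU -> pick first = AUA
residue 5: V codons sorted = GUA,GUC,GUG,GUU -> pick first = GUA
residue 6: H codons sorted = CAC,CAU -> pick first = CAC
residue 7: N codons sorted = AAC,AAU -> pick first = AAC
terminator: stop codons sorted = UAA,UAG,UGA -> pick first = UAA

Answer: mRNA: AUGCCAAGAAUAGUACACAACUAA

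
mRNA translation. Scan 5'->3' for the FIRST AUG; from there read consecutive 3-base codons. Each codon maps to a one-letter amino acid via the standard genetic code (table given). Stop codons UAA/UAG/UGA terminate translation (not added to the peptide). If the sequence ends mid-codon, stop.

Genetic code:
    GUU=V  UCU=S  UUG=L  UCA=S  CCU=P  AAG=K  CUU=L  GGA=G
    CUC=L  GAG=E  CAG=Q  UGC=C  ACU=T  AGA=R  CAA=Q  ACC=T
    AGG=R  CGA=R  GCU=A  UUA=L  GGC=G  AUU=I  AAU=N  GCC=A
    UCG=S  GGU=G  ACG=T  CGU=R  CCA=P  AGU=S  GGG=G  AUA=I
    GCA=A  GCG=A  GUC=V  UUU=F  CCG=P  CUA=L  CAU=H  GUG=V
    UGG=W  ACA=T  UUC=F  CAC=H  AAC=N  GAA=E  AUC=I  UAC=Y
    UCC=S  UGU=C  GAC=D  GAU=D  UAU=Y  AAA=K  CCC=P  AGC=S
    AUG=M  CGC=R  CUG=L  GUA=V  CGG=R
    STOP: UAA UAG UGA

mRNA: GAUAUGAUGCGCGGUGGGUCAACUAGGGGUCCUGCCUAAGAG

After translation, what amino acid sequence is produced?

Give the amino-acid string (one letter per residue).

Answer: MMRGGSTRGPA

Derivation:
start AUG at pos 3
pos 3: AUG -> M; peptide=M
pos 6: AUG -> M; peptide=MM
pos 9: CGC -> R; peptide=MMR
pos 12: GGU -> G; peptide=MMRG
pos 15: GGG -> G; peptide=MMRGG
pos 18: UCA -> S; peptide=MMRGGS
pos 21: ACU -> T; peptide=MMRGGST
pos 24: AGG -> R; peptide=MMRGGSTR
pos 27: GGU -> G; peptide=MMRGGSTRG
pos 30: CCU -> P; peptide=MMRGGSTRGP
pos 33: GCC -> A; peptide=MMRGGSTRGPA
pos 36: UAA -> STOP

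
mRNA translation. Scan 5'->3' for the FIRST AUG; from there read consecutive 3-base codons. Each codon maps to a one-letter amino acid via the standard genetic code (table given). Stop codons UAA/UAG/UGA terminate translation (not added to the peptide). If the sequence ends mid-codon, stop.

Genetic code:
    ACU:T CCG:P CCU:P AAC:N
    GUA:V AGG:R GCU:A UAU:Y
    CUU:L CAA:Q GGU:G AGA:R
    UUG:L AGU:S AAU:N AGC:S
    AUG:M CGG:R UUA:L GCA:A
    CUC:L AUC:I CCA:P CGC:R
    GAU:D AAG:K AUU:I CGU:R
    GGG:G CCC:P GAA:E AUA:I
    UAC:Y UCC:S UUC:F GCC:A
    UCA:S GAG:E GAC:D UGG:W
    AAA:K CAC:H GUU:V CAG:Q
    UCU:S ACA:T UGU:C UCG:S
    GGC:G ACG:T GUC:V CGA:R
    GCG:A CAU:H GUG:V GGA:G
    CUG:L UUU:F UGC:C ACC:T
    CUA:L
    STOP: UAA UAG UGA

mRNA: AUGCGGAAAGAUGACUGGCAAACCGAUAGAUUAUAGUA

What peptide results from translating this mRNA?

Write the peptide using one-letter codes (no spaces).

start AUG at pos 0
pos 0: AUG -> M; peptide=M
pos 3: CGG -> R; peptide=MR
pos 6: AAA -> K; peptide=MRK
pos 9: GAU -> D; peptide=MRKD
pos 12: GAC -> D; peptide=MRKDD
pos 15: UGG -> W; peptide=MRKDDW
pos 18: CAA -> Q; peptide=MRKDDWQ
pos 21: ACC -> T; peptide=MRKDDWQT
pos 24: GAU -> D; peptide=MRKDDWQTD
pos 27: AGA -> R; peptide=MRKDDWQTDR
pos 30: UUA -> L; peptide=MRKDDWQTDRL
pos 33: UAG -> STOP

Answer: MRKDDWQTDRL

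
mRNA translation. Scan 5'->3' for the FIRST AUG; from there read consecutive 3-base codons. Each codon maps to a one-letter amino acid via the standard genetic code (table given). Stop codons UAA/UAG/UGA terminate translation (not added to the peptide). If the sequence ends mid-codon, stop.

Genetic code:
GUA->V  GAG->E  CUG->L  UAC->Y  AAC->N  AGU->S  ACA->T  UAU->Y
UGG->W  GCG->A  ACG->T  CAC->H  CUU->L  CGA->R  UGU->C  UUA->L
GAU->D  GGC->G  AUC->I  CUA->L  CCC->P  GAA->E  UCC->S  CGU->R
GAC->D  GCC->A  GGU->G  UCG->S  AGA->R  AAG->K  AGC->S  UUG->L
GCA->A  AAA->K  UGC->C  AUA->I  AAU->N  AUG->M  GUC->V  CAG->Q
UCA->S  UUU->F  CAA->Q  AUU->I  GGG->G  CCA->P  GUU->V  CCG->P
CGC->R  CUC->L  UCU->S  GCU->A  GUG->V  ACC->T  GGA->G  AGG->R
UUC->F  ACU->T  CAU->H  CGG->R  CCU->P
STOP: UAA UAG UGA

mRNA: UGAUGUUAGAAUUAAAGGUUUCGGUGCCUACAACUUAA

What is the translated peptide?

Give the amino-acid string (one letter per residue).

Answer: MLELKVSVPTT

Derivation:
start AUG at pos 2
pos 2: AUG -> M; peptide=M
pos 5: UUA -> L; peptide=ML
pos 8: GAA -> E; peptide=MLE
pos 11: UUA -> L; peptide=MLEL
pos 14: AAG -> K; peptide=MLELK
pos 17: GUU -> V; peptide=MLELKV
pos 20: UCG -> S; peptide=MLELKVS
pos 23: GUG -> V; peptide=MLELKVSV
pos 26: CCU -> P; peptide=MLELKVSVP
pos 29: ACA -> T; peptide=MLELKVSVPT
pos 32: ACU -> T; peptide=MLELKVSVPTT
pos 35: UAA -> STOP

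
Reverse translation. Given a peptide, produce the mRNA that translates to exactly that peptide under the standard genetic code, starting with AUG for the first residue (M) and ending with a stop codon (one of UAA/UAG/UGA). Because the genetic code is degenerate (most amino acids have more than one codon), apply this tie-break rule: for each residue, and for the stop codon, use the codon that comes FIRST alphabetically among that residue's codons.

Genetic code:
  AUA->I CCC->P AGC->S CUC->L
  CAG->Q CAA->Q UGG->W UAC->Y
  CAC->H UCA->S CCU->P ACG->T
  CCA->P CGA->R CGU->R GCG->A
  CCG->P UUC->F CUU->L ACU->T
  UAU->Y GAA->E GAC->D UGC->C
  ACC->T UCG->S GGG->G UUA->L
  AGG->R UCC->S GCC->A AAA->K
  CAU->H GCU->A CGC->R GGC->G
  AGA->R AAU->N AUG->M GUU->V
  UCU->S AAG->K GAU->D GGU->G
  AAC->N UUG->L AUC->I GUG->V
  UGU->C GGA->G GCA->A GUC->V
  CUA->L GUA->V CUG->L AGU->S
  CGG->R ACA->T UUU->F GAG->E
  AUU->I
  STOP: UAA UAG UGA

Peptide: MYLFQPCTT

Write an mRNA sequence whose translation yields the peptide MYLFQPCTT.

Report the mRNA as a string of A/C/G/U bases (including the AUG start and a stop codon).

Answer: mRNA: AUGUACCUAUUCCAACCAUGCACAACAUAA

Derivation:
residue 1: M -> AUG (start codon)
residue 2: Y codons sorted = UAC,UAU -> pick first = UAC
residue 3: L codons sorted = CUA,CUC,CUG,CUU,UUA,UUG -> pick first = CUA
residue 4: F codons sorted = UUC,UUU -> pick first = UUC
residue 5: Q codons sorted = CAA,CAG -> pick first = CAA
residue 6: P codons sorted = CCA,CCC,CCG,CCU -> pick first = CCA
residue 7: C codons sorted = UGC,UGU -> pick first = UGC
residue 8: T codons sorted = ACA,ACC,ACG,ACU -> pick first = ACA
residue 9: T codons sorted = ACA,ACC,ACG,ACU -> pick first = ACA
terminator: stop codons sorted = UAA,UAG,UGA -> pick first = UAA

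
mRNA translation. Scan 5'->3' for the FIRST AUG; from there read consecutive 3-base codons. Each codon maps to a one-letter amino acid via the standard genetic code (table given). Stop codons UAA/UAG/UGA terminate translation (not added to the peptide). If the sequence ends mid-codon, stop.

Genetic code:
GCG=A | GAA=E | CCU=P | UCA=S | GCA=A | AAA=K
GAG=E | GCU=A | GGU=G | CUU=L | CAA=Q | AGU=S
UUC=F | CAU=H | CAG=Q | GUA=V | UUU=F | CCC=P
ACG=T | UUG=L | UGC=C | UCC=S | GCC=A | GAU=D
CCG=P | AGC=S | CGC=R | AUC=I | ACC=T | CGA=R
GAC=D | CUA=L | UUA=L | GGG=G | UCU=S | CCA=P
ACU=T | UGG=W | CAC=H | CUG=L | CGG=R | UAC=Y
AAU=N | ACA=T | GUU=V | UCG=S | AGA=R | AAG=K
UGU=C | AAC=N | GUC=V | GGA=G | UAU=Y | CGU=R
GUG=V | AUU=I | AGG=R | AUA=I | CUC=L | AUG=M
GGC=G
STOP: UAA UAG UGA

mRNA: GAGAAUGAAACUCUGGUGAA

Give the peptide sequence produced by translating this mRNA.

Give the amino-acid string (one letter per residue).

Answer: MKLW

Derivation:
start AUG at pos 4
pos 4: AUG -> M; peptide=M
pos 7: AAA -> K; peptide=MK
pos 10: CUC -> L; peptide=MKL
pos 13: UGG -> W; peptide=MKLW
pos 16: UGA -> STOP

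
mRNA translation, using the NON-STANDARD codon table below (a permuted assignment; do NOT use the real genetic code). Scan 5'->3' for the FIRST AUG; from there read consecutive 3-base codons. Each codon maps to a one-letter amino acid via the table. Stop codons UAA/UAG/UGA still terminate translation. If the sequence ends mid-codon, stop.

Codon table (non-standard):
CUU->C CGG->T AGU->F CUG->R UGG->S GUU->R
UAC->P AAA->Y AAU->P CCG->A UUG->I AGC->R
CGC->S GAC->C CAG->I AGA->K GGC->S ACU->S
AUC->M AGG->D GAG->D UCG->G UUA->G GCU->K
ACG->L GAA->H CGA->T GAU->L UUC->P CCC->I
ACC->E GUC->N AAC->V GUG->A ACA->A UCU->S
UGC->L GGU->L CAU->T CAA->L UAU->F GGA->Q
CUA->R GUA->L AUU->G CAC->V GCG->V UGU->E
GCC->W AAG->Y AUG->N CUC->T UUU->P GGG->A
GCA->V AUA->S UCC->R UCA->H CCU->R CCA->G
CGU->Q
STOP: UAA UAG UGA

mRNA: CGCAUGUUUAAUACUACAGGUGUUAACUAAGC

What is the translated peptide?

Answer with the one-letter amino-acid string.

Answer: NPPSALRV

Derivation:
start AUG at pos 3
pos 3: AUG -> N; peptide=N
pos 6: UUU -> P; peptide=NP
pos 9: AAU -> P; peptide=NPP
pos 12: ACU -> S; peptide=NPPS
pos 15: ACA -> A; peptide=NPPSA
pos 18: GGU -> L; peptide=NPPSAL
pos 21: GUU -> R; peptide=NPPSALR
pos 24: AAC -> V; peptide=NPPSALRV
pos 27: UAA -> STOP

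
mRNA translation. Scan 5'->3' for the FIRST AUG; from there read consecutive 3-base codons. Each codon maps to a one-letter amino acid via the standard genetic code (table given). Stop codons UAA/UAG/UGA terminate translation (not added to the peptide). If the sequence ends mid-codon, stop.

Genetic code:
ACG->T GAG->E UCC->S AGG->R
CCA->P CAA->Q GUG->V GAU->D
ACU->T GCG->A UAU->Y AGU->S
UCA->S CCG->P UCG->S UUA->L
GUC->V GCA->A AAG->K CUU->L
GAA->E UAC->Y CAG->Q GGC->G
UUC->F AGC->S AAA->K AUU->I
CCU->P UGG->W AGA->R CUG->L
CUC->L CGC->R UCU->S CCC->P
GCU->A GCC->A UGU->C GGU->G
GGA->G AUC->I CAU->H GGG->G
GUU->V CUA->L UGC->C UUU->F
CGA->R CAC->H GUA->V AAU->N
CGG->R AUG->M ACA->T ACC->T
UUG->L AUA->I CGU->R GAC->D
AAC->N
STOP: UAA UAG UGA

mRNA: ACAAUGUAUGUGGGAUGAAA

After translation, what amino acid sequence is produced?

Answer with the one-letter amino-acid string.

Answer: MYVG

Derivation:
start AUG at pos 3
pos 3: AUG -> M; peptide=M
pos 6: UAU -> Y; peptide=MY
pos 9: GUG -> V; peptide=MYV
pos 12: GGA -> G; peptide=MYVG
pos 15: UGA -> STOP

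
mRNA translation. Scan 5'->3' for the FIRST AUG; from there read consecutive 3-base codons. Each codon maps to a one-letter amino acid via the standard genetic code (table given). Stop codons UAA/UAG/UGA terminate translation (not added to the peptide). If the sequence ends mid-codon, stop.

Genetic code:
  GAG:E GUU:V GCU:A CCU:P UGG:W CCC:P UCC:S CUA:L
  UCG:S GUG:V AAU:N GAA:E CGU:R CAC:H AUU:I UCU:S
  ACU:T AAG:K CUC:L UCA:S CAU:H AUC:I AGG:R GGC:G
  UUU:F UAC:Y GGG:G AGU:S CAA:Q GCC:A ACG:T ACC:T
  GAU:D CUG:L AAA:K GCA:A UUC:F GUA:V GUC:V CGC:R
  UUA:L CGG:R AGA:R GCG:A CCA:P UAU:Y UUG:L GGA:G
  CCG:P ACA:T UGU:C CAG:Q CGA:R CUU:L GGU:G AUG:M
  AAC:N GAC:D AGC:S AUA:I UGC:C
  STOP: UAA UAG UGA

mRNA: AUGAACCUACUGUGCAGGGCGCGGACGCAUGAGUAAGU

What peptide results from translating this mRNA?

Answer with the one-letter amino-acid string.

Answer: MNLLCRARTHE

Derivation:
start AUG at pos 0
pos 0: AUG -> M; peptide=M
pos 3: AAC -> N; peptide=MN
pos 6: CUA -> L; peptide=MNL
pos 9: CUG -> L; peptide=MNLL
pos 12: UGC -> C; peptide=MNLLC
pos 15: AGG -> R; peptide=MNLLCR
pos 18: GCG -> A; peptide=MNLLCRA
pos 21: CGG -> R; peptide=MNLLCRAR
pos 24: ACG -> T; peptide=MNLLCRART
pos 27: CAU -> H; peptide=MNLLCRARTH
pos 30: GAG -> E; peptide=MNLLCRARTHE
pos 33: UAA -> STOP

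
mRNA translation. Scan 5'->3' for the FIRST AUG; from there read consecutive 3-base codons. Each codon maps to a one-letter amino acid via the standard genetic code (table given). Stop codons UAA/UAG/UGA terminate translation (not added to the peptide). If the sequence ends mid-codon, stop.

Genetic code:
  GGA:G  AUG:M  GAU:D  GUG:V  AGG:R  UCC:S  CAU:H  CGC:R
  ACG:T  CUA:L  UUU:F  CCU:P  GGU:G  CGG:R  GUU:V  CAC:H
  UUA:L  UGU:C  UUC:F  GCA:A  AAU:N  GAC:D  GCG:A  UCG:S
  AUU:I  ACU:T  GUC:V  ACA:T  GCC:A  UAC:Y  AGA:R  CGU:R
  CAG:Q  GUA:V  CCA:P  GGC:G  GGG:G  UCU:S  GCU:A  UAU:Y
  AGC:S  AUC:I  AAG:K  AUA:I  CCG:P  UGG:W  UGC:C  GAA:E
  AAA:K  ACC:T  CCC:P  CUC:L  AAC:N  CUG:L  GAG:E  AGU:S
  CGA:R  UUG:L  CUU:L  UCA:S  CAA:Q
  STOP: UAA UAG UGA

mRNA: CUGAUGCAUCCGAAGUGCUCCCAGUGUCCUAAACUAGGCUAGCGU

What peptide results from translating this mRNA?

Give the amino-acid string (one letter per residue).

start AUG at pos 3
pos 3: AUG -> M; peptide=M
pos 6: CAU -> H; peptide=MH
pos 9: CCG -> P; peptide=MHP
pos 12: AAG -> K; peptide=MHPK
pos 15: UGC -> C; peptide=MHPKC
pos 18: UCC -> S; peptide=MHPKCS
pos 21: CAG -> Q; peptide=MHPKCSQ
pos 24: UGU -> C; peptide=MHPKCSQC
pos 27: CCU -> P; peptide=MHPKCSQCP
pos 30: AAA -> K; peptide=MHPKCSQCPK
pos 33: CUA -> L; peptide=MHPKCSQCPKL
pos 36: GGC -> G; peptide=MHPKCSQCPKLG
pos 39: UAG -> STOP

Answer: MHPKCSQCPKLG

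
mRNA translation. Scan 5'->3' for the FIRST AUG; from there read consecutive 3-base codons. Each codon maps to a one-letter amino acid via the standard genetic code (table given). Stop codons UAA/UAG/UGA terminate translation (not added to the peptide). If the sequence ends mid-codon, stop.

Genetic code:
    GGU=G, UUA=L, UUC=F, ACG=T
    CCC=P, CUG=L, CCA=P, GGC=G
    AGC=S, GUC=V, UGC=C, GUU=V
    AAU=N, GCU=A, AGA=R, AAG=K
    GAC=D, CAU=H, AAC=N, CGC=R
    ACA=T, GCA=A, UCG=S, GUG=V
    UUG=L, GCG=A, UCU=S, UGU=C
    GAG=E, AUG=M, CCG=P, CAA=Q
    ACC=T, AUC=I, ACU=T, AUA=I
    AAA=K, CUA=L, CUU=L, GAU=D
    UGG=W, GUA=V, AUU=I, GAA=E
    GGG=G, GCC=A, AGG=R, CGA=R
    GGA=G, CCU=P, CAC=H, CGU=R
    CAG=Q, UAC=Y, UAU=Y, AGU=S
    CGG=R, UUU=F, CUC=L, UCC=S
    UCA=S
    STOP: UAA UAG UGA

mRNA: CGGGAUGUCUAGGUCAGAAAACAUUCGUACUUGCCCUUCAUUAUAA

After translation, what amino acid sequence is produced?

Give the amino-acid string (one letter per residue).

Answer: MSRSENIRTCPSL

Derivation:
start AUG at pos 4
pos 4: AUG -> M; peptide=M
pos 7: UCU -> S; peptide=MS
pos 10: AGG -> R; peptide=MSR
pos 13: UCA -> S; peptide=MSRS
pos 16: GAA -> E; peptide=MSRSE
pos 19: AAC -> N; peptide=MSRSEN
pos 22: AUU -> I; peptide=MSRSENI
pos 25: CGU -> R; peptide=MSRSENIR
pos 28: ACU -> T; peptide=MSRSENIRT
pos 31: UGC -> C; peptide=MSRSENIRTC
pos 34: CCU -> P; peptide=MSRSENIRTCP
pos 37: UCA -> S; peptide=MSRSENIRTCPS
pos 40: UUA -> L; peptide=MSRSENIRTCPSL
pos 43: UAA -> STOP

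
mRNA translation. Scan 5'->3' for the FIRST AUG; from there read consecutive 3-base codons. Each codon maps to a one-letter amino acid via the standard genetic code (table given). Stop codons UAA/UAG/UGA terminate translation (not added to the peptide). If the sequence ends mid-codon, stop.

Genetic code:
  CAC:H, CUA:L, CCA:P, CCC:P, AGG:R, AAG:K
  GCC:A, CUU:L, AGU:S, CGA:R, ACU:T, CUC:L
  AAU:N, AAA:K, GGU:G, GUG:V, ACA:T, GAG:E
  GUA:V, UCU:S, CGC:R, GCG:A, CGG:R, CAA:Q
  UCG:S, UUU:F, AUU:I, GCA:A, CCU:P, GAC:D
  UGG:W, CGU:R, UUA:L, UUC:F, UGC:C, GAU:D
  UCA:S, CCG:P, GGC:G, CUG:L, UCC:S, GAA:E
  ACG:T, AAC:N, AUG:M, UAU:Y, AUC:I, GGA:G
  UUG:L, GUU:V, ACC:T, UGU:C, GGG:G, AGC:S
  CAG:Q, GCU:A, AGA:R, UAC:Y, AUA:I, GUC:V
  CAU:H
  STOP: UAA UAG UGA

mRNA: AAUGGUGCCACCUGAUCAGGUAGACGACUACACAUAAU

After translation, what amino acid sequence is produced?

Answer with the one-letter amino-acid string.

start AUG at pos 1
pos 1: AUG -> M; peptide=M
pos 4: GUG -> V; peptide=MV
pos 7: CCA -> P; peptide=MVP
pos 10: CCU -> P; peptide=MVPP
pos 13: GAU -> D; peptide=MVPPD
pos 16: CAG -> Q; peptide=MVPPDQ
pos 19: GUA -> V; peptide=MVPPDQV
pos 22: GAC -> D; peptide=MVPPDQVD
pos 25: GAC -> D; peptide=MVPPDQVDD
pos 28: UAC -> Y; peptide=MVPPDQVDDY
pos 31: ACA -> T; peptide=MVPPDQVDDYT
pos 34: UAA -> STOP

Answer: MVPPDQVDDYT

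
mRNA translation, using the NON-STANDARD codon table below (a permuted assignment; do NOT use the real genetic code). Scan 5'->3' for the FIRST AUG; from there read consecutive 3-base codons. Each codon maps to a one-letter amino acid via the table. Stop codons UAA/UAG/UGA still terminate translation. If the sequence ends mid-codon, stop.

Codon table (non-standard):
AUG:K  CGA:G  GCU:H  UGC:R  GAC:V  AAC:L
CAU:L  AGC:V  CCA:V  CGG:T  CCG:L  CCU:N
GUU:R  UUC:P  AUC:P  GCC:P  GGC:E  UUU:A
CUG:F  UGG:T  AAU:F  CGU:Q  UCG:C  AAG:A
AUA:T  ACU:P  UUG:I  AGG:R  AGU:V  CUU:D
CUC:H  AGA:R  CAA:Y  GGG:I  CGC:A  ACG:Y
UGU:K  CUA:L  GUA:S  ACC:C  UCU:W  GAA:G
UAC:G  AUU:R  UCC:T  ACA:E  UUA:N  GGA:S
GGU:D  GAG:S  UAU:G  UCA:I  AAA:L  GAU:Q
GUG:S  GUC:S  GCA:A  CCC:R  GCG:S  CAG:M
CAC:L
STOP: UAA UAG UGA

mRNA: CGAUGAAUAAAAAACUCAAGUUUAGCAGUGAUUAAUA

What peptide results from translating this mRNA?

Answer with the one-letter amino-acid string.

start AUG at pos 2
pos 2: AUG -> K; peptide=K
pos 5: AAU -> F; peptide=KF
pos 8: AAA -> L; peptide=KFL
pos 11: AAA -> L; peptide=KFLL
pos 14: CUC -> H; peptide=KFLLH
pos 17: AAG -> A; peptide=KFLLHA
pos 20: UUU -> A; peptide=KFLLHAA
pos 23: AGC -> V; peptide=KFLLHAAV
pos 26: AGU -> V; peptide=KFLLHAAVV
pos 29: GAU -> Q; peptide=KFLLHAAVVQ
pos 32: UAA -> STOP

Answer: KFLLHAAVVQ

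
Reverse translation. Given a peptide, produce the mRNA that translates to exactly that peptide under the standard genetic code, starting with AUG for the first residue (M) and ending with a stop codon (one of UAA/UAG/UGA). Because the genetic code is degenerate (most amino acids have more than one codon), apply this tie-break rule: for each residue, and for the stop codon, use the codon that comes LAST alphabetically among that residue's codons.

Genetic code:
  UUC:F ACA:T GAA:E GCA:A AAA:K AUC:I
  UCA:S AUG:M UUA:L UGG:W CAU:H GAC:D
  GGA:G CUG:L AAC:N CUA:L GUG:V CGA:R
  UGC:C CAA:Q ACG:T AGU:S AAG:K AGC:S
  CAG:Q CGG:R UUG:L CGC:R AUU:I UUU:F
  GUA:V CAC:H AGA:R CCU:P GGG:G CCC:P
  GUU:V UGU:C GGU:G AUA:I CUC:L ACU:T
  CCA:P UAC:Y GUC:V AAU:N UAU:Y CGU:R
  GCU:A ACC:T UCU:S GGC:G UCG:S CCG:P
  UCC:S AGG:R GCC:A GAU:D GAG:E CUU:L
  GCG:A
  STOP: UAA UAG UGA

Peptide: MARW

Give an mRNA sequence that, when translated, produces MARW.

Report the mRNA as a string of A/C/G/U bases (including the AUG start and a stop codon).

residue 1: M -> AUG (start codon)
residue 2: A codons sorted = GCA,GCC,GCG,GCU -> pick last = GCU
residue 3: R codons sorted = AGA,AGG,CGA,CGC,CGG,CGU -> pick last = CGU
residue 4: W -> UGG (only codon)
terminator: stop codons sorted = UAA,UAG,UGA -> pick last = UGA

Answer: mRNA: AUGGCUCGUUGGUGA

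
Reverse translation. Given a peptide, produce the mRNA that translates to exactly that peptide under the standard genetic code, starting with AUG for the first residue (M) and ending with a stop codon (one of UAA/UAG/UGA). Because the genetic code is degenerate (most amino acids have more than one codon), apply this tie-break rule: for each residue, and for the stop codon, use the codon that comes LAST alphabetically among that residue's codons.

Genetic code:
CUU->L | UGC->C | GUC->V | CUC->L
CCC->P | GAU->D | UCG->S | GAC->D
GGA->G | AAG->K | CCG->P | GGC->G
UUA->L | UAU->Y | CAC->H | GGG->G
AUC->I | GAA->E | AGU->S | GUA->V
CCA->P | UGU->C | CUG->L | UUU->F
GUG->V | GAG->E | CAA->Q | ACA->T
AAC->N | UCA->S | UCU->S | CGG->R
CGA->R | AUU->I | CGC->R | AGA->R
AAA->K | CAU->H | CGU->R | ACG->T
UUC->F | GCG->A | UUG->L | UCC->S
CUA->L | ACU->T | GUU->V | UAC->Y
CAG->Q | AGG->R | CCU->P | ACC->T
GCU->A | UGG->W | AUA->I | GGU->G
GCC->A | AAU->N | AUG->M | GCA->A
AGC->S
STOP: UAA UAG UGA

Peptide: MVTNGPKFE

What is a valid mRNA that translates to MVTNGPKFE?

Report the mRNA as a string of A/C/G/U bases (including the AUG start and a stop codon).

Answer: mRNA: AUGGUUACUAAUGGUCCUAAGUUUGAGUGA

Derivation:
residue 1: M -> AUG (start codon)
residue 2: V codons sorted = GUA,GUC,GUG,GUU -> pick last = GUU
residue 3: T codons sorted = ACA,ACC,ACG,ACU -> pick last = ACU
residue 4: N codons sorted = AAC,AAU -> pick last = AAU
residue 5: G codons sorted = GGA,GGC,GGG,GGU -> pick last = GGU
residue 6: P codons sorted = CCA,CCC,CCG,CCU -> pick last = CCU
residue 7: K codons sorted = AAA,AAG -> pick last = AAG
residue 8: F codons sorted = UUC,UUU -> pick last = UUU
residue 9: E codons sorted = GAA,GAG -> pick last = GAG
terminator: stop codons sorted = UAA,UAG,UGA -> pick last = UGA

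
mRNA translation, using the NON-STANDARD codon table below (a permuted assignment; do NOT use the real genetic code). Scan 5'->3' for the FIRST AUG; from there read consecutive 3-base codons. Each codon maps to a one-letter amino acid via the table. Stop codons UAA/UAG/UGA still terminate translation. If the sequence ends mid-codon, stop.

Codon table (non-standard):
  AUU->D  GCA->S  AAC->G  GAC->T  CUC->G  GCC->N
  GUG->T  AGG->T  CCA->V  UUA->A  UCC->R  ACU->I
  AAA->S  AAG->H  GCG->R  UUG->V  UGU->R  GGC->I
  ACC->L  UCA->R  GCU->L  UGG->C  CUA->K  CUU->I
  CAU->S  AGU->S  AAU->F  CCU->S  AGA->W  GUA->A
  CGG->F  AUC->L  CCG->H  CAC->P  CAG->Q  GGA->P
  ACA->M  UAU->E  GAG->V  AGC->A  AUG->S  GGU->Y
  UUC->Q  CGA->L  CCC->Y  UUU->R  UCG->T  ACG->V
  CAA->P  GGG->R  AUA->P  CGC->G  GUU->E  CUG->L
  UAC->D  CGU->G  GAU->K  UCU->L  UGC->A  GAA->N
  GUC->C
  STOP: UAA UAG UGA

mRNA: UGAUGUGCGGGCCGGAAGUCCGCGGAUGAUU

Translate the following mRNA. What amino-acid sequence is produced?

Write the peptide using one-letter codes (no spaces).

Answer: SARHNCGP

Derivation:
start AUG at pos 2
pos 2: AUG -> S; peptide=S
pos 5: UGC -> A; peptide=SA
pos 8: GGG -> R; peptide=SAR
pos 11: CCG -> H; peptide=SARH
pos 14: GAA -> N; peptide=SARHN
pos 17: GUC -> C; peptide=SARHNC
pos 20: CGC -> G; peptide=SARHNCG
pos 23: GGA -> P; peptide=SARHNCGP
pos 26: UGA -> STOP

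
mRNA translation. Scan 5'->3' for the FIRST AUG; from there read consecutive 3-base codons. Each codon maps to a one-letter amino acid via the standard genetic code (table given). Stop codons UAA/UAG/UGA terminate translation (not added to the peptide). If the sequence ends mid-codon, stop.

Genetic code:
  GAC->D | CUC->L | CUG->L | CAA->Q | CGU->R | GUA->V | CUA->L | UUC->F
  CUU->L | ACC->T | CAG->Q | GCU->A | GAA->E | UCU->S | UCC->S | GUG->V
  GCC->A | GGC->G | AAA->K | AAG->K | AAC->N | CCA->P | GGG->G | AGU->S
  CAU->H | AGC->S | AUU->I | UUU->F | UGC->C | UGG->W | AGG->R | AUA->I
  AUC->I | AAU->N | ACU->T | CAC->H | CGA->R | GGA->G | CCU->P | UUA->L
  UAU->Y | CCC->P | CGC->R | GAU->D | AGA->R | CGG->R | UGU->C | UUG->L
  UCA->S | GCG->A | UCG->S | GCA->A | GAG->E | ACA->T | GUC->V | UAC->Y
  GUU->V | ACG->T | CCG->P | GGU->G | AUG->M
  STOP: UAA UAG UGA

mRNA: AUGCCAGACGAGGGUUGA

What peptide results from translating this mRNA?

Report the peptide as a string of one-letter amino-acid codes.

Answer: MPDEG

Derivation:
start AUG at pos 0
pos 0: AUG -> M; peptide=M
pos 3: CCA -> P; peptide=MP
pos 6: GAC -> D; peptide=MPD
pos 9: GAG -> E; peptide=MPDE
pos 12: GGU -> G; peptide=MPDEG
pos 15: UGA -> STOP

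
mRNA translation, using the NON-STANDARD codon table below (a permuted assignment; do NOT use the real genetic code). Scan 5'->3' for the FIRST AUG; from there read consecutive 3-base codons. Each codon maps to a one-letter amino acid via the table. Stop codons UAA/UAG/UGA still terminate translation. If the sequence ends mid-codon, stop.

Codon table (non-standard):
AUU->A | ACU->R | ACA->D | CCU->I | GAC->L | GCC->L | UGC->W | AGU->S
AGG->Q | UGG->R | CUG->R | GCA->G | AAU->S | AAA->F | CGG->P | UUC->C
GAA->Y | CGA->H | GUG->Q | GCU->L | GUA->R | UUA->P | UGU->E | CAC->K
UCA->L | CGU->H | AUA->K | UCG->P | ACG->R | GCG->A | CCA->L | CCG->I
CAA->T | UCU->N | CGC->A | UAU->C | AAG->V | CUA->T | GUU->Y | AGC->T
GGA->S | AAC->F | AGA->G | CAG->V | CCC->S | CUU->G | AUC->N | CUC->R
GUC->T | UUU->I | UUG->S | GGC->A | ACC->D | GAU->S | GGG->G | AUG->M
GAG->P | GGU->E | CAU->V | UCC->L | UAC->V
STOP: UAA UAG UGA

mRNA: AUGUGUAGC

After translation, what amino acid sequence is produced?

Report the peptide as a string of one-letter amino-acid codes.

Answer: MET

Derivation:
start AUG at pos 0
pos 0: AUG -> M; peptide=M
pos 3: UGU -> E; peptide=ME
pos 6: AGC -> T; peptide=MET
pos 9: only 0 nt remain (<3), stop (end of mRNA)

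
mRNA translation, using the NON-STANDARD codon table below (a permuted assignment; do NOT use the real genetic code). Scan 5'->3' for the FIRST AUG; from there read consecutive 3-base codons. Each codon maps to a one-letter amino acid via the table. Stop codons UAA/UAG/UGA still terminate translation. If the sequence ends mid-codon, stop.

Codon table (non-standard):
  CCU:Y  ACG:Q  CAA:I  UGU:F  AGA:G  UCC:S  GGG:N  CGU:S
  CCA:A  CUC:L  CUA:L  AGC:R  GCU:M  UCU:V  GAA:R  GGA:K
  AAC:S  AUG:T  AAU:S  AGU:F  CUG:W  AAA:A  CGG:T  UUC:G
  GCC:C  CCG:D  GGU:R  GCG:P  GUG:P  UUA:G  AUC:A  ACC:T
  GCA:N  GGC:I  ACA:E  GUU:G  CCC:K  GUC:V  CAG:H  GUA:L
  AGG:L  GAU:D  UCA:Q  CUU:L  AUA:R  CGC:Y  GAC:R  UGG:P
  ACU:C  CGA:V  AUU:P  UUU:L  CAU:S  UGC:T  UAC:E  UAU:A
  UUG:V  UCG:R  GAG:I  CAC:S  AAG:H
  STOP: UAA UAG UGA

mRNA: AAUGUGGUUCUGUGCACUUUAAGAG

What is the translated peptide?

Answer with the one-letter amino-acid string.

start AUG at pos 1
pos 1: AUG -> T; peptide=T
pos 4: UGG -> P; peptide=TP
pos 7: UUC -> G; peptide=TPG
pos 10: UGU -> F; peptide=TPGF
pos 13: GCA -> N; peptide=TPGFN
pos 16: CUU -> L; peptide=TPGFNL
pos 19: UAA -> STOP

Answer: TPGFNL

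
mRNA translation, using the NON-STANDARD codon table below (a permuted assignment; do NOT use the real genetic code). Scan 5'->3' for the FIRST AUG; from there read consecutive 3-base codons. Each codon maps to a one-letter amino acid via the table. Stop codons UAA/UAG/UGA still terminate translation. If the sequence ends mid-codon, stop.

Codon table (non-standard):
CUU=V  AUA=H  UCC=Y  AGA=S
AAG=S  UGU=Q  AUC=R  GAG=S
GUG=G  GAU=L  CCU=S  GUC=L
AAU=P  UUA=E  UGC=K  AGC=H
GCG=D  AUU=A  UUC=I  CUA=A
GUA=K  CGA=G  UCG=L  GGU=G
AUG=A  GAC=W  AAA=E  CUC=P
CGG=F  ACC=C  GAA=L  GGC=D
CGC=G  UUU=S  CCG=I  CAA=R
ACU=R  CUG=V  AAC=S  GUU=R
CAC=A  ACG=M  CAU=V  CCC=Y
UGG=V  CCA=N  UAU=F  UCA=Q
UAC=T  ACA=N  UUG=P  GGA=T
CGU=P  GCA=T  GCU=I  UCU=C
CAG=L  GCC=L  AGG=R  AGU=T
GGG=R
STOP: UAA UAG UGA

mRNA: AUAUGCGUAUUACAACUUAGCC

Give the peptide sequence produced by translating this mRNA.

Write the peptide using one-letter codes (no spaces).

Answer: APANR

Derivation:
start AUG at pos 2
pos 2: AUG -> A; peptide=A
pos 5: CGU -> P; peptide=AP
pos 8: AUU -> A; peptide=APA
pos 11: ACA -> N; peptide=APAN
pos 14: ACU -> R; peptide=APANR
pos 17: UAG -> STOP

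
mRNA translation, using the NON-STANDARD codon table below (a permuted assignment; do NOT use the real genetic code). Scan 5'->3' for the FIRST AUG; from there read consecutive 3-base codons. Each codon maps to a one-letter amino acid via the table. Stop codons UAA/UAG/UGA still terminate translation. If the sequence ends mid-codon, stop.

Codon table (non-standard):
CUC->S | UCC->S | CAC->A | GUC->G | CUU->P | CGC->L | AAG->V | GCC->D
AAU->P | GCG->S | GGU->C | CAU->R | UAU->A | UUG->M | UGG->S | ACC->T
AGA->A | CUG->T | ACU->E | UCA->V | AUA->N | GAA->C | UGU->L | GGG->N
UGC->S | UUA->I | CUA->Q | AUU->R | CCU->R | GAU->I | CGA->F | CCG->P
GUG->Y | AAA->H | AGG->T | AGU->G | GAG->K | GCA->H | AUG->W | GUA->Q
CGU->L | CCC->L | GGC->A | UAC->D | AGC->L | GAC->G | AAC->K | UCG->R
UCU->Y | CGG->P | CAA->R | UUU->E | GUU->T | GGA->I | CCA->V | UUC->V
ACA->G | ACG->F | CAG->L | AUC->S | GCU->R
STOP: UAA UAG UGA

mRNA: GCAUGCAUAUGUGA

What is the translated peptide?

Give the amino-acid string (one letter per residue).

Answer: WRW

Derivation:
start AUG at pos 2
pos 2: AUG -> W; peptide=W
pos 5: CAU -> R; peptide=WR
pos 8: AUG -> W; peptide=WRW
pos 11: UGA -> STOP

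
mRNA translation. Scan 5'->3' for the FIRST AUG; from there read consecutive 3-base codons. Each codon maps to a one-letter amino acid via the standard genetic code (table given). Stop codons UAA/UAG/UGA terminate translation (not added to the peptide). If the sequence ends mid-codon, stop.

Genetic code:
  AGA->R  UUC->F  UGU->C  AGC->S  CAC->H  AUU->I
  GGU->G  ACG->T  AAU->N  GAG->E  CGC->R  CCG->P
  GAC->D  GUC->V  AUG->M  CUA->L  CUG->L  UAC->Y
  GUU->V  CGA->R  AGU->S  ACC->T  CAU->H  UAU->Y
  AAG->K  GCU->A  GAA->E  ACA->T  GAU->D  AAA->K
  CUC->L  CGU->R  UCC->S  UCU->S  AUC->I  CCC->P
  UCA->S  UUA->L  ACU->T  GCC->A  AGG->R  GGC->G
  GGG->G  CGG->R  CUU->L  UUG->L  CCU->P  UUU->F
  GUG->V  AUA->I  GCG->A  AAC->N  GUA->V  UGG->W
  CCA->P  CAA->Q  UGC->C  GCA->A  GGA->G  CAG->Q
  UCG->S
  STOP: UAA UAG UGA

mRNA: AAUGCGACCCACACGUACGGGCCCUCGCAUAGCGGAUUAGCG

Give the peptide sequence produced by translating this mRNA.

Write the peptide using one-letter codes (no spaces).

Answer: MRPTRTGPRIAD

Derivation:
start AUG at pos 1
pos 1: AUG -> M; peptide=M
pos 4: CGA -> R; peptide=MR
pos 7: CCC -> P; peptide=MRP
pos 10: ACA -> T; peptide=MRPT
pos 13: CGU -> R; peptide=MRPTR
pos 16: ACG -> T; peptide=MRPTRT
pos 19: GGC -> G; peptide=MRPTRTG
pos 22: CCU -> P; peptide=MRPTRTGP
pos 25: CGC -> R; peptide=MRPTRTGPR
pos 28: AUA -> I; peptide=MRPTRTGPRI
pos 31: GCG -> A; peptide=MRPTRTGPRIA
pos 34: GAU -> D; peptide=MRPTRTGPRIAD
pos 37: UAG -> STOP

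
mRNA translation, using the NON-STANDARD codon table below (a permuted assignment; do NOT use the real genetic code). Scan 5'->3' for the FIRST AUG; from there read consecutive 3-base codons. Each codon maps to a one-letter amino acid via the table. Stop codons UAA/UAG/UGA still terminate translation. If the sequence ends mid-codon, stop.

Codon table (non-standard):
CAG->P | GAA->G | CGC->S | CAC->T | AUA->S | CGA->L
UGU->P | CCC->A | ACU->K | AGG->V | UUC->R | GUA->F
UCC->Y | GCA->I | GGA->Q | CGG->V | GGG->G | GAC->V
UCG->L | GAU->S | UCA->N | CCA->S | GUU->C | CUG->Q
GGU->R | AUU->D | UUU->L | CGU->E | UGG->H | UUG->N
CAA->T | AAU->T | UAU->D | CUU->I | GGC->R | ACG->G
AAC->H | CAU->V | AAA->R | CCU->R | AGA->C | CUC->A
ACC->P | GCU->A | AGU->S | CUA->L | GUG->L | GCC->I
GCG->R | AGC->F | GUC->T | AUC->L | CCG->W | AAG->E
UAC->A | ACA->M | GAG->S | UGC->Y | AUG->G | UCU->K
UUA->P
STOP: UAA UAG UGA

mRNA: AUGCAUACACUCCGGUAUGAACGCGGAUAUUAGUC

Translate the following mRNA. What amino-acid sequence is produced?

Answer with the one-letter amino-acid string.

start AUG at pos 0
pos 0: AUG -> G; peptide=G
pos 3: CAU -> V; peptide=GV
pos 6: ACA -> M; peptide=GVM
pos 9: CUC -> A; peptide=GVMA
pos 12: CGG -> V; peptide=GVMAV
pos 15: UAU -> D; peptide=GVMAVD
pos 18: GAA -> G; peptide=GVMAVDG
pos 21: CGC -> S; peptide=GVMAVDGS
pos 24: GGA -> Q; peptide=GVMAVDGSQ
pos 27: UAU -> D; peptide=GVMAVDGSQD
pos 30: UAG -> STOP

Answer: GVMAVDGSQD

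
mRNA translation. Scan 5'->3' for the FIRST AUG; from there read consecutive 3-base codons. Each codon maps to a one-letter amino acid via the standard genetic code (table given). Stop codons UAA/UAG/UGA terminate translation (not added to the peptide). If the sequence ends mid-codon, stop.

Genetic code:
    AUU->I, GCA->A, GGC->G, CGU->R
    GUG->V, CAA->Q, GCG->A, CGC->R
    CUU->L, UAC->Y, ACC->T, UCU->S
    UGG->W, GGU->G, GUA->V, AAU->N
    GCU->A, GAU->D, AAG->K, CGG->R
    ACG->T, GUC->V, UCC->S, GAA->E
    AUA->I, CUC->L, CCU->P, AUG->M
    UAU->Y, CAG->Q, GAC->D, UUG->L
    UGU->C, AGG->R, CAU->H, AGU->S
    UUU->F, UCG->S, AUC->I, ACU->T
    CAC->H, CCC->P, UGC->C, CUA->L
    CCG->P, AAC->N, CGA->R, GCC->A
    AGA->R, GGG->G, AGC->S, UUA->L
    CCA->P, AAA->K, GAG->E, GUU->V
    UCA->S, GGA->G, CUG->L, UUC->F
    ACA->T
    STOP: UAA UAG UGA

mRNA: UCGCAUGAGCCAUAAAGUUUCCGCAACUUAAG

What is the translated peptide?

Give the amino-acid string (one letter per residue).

start AUG at pos 4
pos 4: AUG -> M; peptide=M
pos 7: AGC -> S; peptide=MS
pos 10: CAU -> H; peptide=MSH
pos 13: AAA -> K; peptide=MSHK
pos 16: GUU -> V; peptide=MSHKV
pos 19: UCC -> S; peptide=MSHKVS
pos 22: GCA -> A; peptide=MSHKVSA
pos 25: ACU -> T; peptide=MSHKVSAT
pos 28: UAA -> STOP

Answer: MSHKVSAT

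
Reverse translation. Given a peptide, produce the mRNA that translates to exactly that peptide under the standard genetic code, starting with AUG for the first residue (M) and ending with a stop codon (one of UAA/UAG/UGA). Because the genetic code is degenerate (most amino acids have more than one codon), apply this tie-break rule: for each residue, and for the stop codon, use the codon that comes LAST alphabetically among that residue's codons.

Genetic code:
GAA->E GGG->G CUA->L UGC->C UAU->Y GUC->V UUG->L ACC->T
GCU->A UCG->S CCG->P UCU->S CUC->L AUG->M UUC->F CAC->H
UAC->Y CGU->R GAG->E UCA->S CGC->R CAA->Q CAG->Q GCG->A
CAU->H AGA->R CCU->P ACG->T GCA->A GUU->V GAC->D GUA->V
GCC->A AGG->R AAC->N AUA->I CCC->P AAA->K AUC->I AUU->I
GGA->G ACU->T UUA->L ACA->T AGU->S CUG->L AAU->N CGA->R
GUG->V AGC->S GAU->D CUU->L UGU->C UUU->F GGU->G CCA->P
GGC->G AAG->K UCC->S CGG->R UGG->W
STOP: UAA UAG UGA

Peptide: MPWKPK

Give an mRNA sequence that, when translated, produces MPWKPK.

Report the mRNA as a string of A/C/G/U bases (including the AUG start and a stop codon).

Answer: mRNA: AUGCCUUGGAAGCCUAAGUGA

Derivation:
residue 1: M -> AUG (start codon)
residue 2: P codons sorted = CCA,CCC,CCG,CCU -> pick last = CCU
residue 3: W -> UGG (only codon)
residue 4: K codons sorted = AAA,AAG -> pick last = AAG
residue 5: P codons sorted = CCA,CCC,CCG,CCU -> pick last = CCU
residue 6: K codons sorted = AAA,AAG -> pick last = AAG
terminator: stop codons sorted = UAA,UAG,UGA -> pick last = UGA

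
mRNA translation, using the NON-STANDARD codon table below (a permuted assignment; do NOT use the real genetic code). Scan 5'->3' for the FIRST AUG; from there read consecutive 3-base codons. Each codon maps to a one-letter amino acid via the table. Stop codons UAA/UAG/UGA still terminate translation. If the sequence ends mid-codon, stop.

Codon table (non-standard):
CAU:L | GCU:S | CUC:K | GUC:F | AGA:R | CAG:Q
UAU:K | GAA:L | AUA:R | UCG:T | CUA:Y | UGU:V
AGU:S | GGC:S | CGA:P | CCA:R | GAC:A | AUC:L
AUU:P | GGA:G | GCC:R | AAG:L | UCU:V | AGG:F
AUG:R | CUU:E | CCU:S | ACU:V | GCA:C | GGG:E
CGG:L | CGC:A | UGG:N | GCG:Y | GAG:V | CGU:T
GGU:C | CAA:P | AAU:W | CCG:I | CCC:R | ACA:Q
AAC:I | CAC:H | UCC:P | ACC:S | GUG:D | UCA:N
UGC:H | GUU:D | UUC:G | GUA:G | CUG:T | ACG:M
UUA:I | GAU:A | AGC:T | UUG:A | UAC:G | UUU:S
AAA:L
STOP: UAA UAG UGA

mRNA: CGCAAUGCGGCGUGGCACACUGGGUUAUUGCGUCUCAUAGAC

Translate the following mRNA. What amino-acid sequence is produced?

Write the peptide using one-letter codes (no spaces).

Answer: RLTSQTCKHFN

Derivation:
start AUG at pos 4
pos 4: AUG -> R; peptide=R
pos 7: CGG -> L; peptide=RL
pos 10: CGU -> T; peptide=RLT
pos 13: GGC -> S; peptide=RLTS
pos 16: ACA -> Q; peptide=RLTSQ
pos 19: CUG -> T; peptide=RLTSQT
pos 22: GGU -> C; peptide=RLTSQTC
pos 25: UAU -> K; peptide=RLTSQTCK
pos 28: UGC -> H; peptide=RLTSQTCKH
pos 31: GUC -> F; peptide=RLTSQTCKHF
pos 34: UCA -> N; peptide=RLTSQTCKHFN
pos 37: UAG -> STOP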